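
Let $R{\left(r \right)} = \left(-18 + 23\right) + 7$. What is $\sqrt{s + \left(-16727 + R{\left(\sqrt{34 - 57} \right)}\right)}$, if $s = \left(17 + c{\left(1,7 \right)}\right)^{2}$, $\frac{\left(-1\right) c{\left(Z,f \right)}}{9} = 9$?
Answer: $i \sqrt{12619} \approx 112.33 i$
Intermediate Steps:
$c{\left(Z,f \right)} = -81$ ($c{\left(Z,f \right)} = \left(-9\right) 9 = -81$)
$R{\left(r \right)} = 12$ ($R{\left(r \right)} = 5 + 7 = 12$)
$s = 4096$ ($s = \left(17 - 81\right)^{2} = \left(-64\right)^{2} = 4096$)
$\sqrt{s + \left(-16727 + R{\left(\sqrt{34 - 57} \right)}\right)} = \sqrt{4096 + \left(-16727 + 12\right)} = \sqrt{4096 - 16715} = \sqrt{-12619} = i \sqrt{12619}$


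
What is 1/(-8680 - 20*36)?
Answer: -1/9400 ≈ -0.00010638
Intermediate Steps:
1/(-8680 - 20*36) = 1/(-8680 - 720) = 1/(-9400) = -1/9400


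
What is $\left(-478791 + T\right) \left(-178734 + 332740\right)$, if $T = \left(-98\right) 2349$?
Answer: $-109189175958$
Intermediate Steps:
$T = -230202$
$\left(-478791 + T\right) \left(-178734 + 332740\right) = \left(-478791 - 230202\right) \left(-178734 + 332740\right) = \left(-708993\right) 154006 = -109189175958$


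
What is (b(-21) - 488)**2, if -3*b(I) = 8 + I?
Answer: 2105401/9 ≈ 2.3393e+5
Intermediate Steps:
b(I) = -8/3 - I/3 (b(I) = -(8 + I)/3 = -8/3 - I/3)
(b(-21) - 488)**2 = ((-8/3 - 1/3*(-21)) - 488)**2 = ((-8/3 + 7) - 488)**2 = (13/3 - 488)**2 = (-1451/3)**2 = 2105401/9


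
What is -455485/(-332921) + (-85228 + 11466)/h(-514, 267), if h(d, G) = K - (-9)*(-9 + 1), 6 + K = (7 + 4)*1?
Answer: 24587436297/22305707 ≈ 1102.3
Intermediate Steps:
K = 5 (K = -6 + (7 + 4)*1 = -6 + 11*1 = -6 + 11 = 5)
h(d, G) = -67 (h(d, G) = 5 - (-9)*(-9 + 1) = 5 - (-9)*(-8) = 5 - 1*72 = 5 - 72 = -67)
-455485/(-332921) + (-85228 + 11466)/h(-514, 267) = -455485/(-332921) + (-85228 + 11466)/(-67) = -455485*(-1/332921) - 73762*(-1/67) = 455485/332921 + 73762/67 = 24587436297/22305707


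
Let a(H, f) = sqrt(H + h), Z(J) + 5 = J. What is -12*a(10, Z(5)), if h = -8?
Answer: -12*sqrt(2) ≈ -16.971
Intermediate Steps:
Z(J) = -5 + J
a(H, f) = sqrt(-8 + H) (a(H, f) = sqrt(H - 8) = sqrt(-8 + H))
-12*a(10, Z(5)) = -12*sqrt(-8 + 10) = -12*sqrt(2)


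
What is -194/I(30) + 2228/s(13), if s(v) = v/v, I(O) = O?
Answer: 33323/15 ≈ 2221.5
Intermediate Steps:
s(v) = 1
-194/I(30) + 2228/s(13) = -194/30 + 2228/1 = -194*1/30 + 2228*1 = -97/15 + 2228 = 33323/15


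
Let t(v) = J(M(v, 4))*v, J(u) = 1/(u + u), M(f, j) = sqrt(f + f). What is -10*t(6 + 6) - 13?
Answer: -13 - 5*sqrt(6) ≈ -25.247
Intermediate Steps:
M(f, j) = sqrt(2)*sqrt(f) (M(f, j) = sqrt(2*f) = sqrt(2)*sqrt(f))
J(u) = 1/(2*u)
t(v) = sqrt(2)*sqrt(v)/4 (t(v) = (1/(2*((sqrt(2)*sqrt(v)))))*v = ((sqrt(2)/(2*sqrt(v)))/2)*v = (sqrt(2)/(4*sqrt(v)))*v = sqrt(2)*sqrt(v)/4)
-10*t(6 + 6) - 13 = -5*sqrt(2)*sqrt(6 + 6)/2 - 13 = -5*sqrt(2)*sqrt(12)/2 - 13 = -5*sqrt(2)*2*sqrt(3)/2 - 13 = -5*sqrt(6) - 13 = -13 - 5*sqrt(6)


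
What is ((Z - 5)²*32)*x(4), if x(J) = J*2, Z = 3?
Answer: 1024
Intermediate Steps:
x(J) = 2*J
((Z - 5)²*32)*x(4) = ((3 - 5)²*32)*(2*4) = ((-2)²*32)*8 = (4*32)*8 = 128*8 = 1024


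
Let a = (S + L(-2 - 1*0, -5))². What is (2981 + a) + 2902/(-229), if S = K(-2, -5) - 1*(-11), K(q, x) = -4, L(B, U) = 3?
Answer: 702647/229 ≈ 3068.3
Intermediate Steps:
S = 7 (S = -4 - 1*(-11) = -4 + 11 = 7)
a = 100 (a = (7 + 3)² = 10² = 100)
(2981 + a) + 2902/(-229) = (2981 + 100) + 2902/(-229) = 3081 + 2902*(-1/229) = 3081 - 2902/229 = 702647/229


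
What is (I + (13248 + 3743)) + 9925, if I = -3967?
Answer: 22949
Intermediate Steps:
(I + (13248 + 3743)) + 9925 = (-3967 + (13248 + 3743)) + 9925 = (-3967 + 16991) + 9925 = 13024 + 9925 = 22949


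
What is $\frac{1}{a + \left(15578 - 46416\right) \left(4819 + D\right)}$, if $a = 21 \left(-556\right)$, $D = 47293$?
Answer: $- \frac{1}{1607041532} \approx -6.2226 \cdot 10^{-10}$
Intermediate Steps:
$a = -11676$
$\frac{1}{a + \left(15578 - 46416\right) \left(4819 + D\right)} = \frac{1}{-11676 + \left(15578 - 46416\right) \left(4819 + 47293\right)} = \frac{1}{-11676 - 1607029856} = \frac{1}{-1607041532} = - \frac{1}{1607041532}$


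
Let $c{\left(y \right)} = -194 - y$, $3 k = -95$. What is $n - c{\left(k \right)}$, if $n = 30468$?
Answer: $\frac{91891}{3} \approx 30630.0$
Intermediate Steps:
$k = - \frac{95}{3}$ ($k = \frac{1}{3} \left(-95\right) = - \frac{95}{3} \approx -31.667$)
$n - c{\left(k \right)} = 30468 - \left(-194 - - \frac{95}{3}\right) = 30468 - \left(-194 + \frac{95}{3}\right) = 30468 - - \frac{487}{3} = 30468 + \frac{487}{3} = \frac{91891}{3}$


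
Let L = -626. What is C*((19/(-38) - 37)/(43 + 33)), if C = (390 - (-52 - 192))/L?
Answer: 23775/47576 ≈ 0.49973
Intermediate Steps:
C = -317/313 (C = (390 - (-52 - 192))/(-626) = (390 - 1*(-244))*(-1/626) = (390 + 244)*(-1/626) = 634*(-1/626) = -317/313 ≈ -1.0128)
C*((19/(-38) - 37)/(43 + 33)) = -317*(19/(-38) - 37)/(313*(43 + 33)) = -317*(19*(-1/38) - 37)/(313*76) = -317*(-½ - 37)/(313*76) = -(-23775)/(626*76) = -317/313*(-75/152) = 23775/47576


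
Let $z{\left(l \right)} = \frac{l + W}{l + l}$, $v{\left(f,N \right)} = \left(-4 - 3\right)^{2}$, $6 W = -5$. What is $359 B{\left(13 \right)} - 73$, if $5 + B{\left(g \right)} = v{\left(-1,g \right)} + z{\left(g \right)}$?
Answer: $\frac{2478995}{156} \approx 15891.0$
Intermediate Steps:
$W = - \frac{5}{6}$ ($W = \frac{1}{6} \left(-5\right) = - \frac{5}{6} \approx -0.83333$)
$v{\left(f,N \right)} = 49$ ($v{\left(f,N \right)} = \left(-7\right)^{2} = 49$)
$z{\left(l \right)} = \frac{- \frac{5}{6} + l}{2 l}$ ($z{\left(l \right)} = \frac{l - \frac{5}{6}}{l + l} = \frac{- \frac{5}{6} + l}{2 l}$)
$B{\left(g \right)} = 44 + \frac{-5 + 6 g}{12 g}$ ($B{\left(g \right)} = -5 + \left(49 + \frac{-5 + 6 g}{12 g}\right) = 44 + \frac{-5 + 6 g}{12 g}$)
$359 B{\left(13 \right)} - 73 = 359 \frac{-5 + 534 \cdot 13}{12 \cdot 13} - 73 = 359 \cdot \frac{1}{12} \cdot \frac{1}{13} \left(-5 + 6942\right) - 73 = 359 \cdot \frac{1}{12} \cdot \frac{1}{13} \cdot 6937 - 73 = 359 \cdot \frac{6937}{156} - 73 = \frac{2490383}{156} - 73 = \frac{2478995}{156}$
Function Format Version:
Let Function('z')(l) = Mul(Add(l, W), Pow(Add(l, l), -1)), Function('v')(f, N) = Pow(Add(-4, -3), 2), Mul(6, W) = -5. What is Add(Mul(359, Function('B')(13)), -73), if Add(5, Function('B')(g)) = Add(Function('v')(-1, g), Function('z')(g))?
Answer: Rational(2478995, 156) ≈ 15891.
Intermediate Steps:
W = Rational(-5, 6) (W = Mul(Rational(1, 6), -5) = Rational(-5, 6) ≈ -0.83333)
Function('v')(f, N) = 49 (Function('v')(f, N) = Pow(-7, 2) = 49)
Function('z')(l) = Mul(Rational(1, 2), Pow(l, -1), Add(Rational(-5, 6), l)) (Function('z')(l) = Mul(Add(l, Rational(-5, 6)), Pow(Add(l, l), -1)) = Mul(Add(Rational(-5, 6), l), Pow(Mul(2, l), -1)) = Mul(Add(Rational(-5, 6), l), Mul(Rational(1, 2), Pow(l, -1))) = Mul(Rational(1, 2), Pow(l, -1), Add(Rational(-5, 6), l)))
Function('B')(g) = Add(44, Mul(Rational(1, 12), Pow(g, -1), Add(-5, Mul(6, g)))) (Function('B')(g) = Add(-5, Add(49, Mul(Rational(1, 12), Pow(g, -1), Add(-5, Mul(6, g))))) = Add(44, Mul(Rational(1, 12), Pow(g, -1), Add(-5, Mul(6, g)))))
Add(Mul(359, Function('B')(13)), -73) = Add(Mul(359, Mul(Rational(1, 12), Pow(13, -1), Add(-5, Mul(534, 13)))), -73) = Add(Mul(359, Mul(Rational(1, 12), Rational(1, 13), Add(-5, 6942))), -73) = Add(Mul(359, Mul(Rational(1, 12), Rational(1, 13), 6937)), -73) = Add(Mul(359, Rational(6937, 156)), -73) = Add(Rational(2490383, 156), -73) = Rational(2478995, 156)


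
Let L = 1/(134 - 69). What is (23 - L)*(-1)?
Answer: -1494/65 ≈ -22.985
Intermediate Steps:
L = 1/65 ≈ 0.015385
(23 - L)*(-1) = (23 - 1*1/65)*(-1) = (23 - 1/65)*(-1) = (1494/65)*(-1) = -1494/65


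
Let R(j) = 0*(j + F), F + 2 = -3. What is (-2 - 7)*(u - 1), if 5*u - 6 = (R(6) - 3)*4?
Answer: 99/5 ≈ 19.800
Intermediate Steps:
F = -5 (F = -2 - 3 = -5)
R(j) = 0 (R(j) = 0*(j - 5) = 0*(-5 + j) = 0)
u = -6/5 (u = 6/5 + ((0 - 3)*4)/5 = 6/5 + (-3*4)/5 = 6/5 + (1/5)*(-12) = 6/5 - 12/5 = -6/5 ≈ -1.2000)
(-2 - 7)*(u - 1) = (-2 - 7)*(-6/5 - 1) = -9*(-11/5) = 99/5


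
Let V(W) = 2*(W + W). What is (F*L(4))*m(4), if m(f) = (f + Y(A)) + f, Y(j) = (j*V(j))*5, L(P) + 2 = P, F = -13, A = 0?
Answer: -208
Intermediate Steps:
V(W) = 4*W (V(W) = 2*(2*W) = 4*W)
L(P) = -2 + P
Y(j) = 20*j² (Y(j) = (j*(4*j))*5 = (4*j²)*5 = 20*j²)
m(f) = 2*f (m(f) = (f + 20*0²) + f = (f + 20*0) + f = (f + 0) + f = f + f = 2*f)
(F*L(4))*m(4) = (-13*(-2 + 4))*(2*4) = -13*2*8 = -26*8 = -208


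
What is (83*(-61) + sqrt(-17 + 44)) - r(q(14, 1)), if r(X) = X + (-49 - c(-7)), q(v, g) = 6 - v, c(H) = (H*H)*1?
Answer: -4957 + 3*sqrt(3) ≈ -4951.8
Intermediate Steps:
c(H) = H**2 (c(H) = H**2*1 = H**2)
r(X) = -98 + X (r(X) = X + (-49 - 1*(-7)**2) = X + (-49 - 1*49) = X + (-49 - 49) = X - 98 = -98 + X)
(83*(-61) + sqrt(-17 + 44)) - r(q(14, 1)) = (83*(-61) + sqrt(-17 + 44)) - (-98 + (6 - 1*14)) = (-5063 + sqrt(27)) - (-98 + (6 - 14)) = (-5063 + 3*sqrt(3)) - (-98 - 8) = (-5063 + 3*sqrt(3)) - 1*(-106) = (-5063 + 3*sqrt(3)) + 106 = -4957 + 3*sqrt(3)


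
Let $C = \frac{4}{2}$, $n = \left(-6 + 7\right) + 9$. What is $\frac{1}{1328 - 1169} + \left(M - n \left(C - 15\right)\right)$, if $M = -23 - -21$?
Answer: $\frac{20353}{159} \approx 128.01$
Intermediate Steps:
$n = 10$ ($n = 1 + 9 = 10$)
$C = 2$ ($C = 4 \cdot \frac{1}{2} = 2$)
$M = -2$ ($M = -23 + 21 = -2$)
$\frac{1}{1328 - 1169} + \left(M - n \left(C - 15\right)\right) = \frac{1}{1328 - 1169} - \left(2 + 10 \left(2 - 15\right)\right) = \frac{1}{159} - \left(2 + 10 \left(-13\right)\right) = \frac{1}{159} - -128 = \frac{1}{159} + \left(-2 + 130\right) = \frac{1}{159} + 128 = \frac{20353}{159}$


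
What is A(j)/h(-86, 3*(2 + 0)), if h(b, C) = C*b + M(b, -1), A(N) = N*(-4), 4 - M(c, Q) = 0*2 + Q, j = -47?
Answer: -188/511 ≈ -0.36791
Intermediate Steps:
M(c, Q) = 4 - Q (M(c, Q) = 4 - (0*2 + Q) = 4 - (0 + Q) = 4 - Q)
A(N) = -4*N
h(b, C) = 5 + C*b (h(b, C) = C*b + (4 - 1*(-1)) = C*b + (4 + 1) = C*b + 5 = 5 + C*b)
A(j)/h(-86, 3*(2 + 0)) = (-4*(-47))/(5 + (3*(2 + 0))*(-86)) = 188/(5 + (3*2)*(-86)) = 188/(5 + 6*(-86)) = 188/(5 - 516) = 188/(-511) = 188*(-1/511) = -188/511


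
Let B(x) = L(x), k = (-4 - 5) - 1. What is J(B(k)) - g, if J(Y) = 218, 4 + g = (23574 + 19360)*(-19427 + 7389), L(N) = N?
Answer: 516839714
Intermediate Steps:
k = -10 (k = -9 - 1 = -10)
B(x) = x
g = -516839496 (g = -4 + (23574 + 19360)*(-19427 + 7389) = -4 + 42934*(-12038) = -4 - 516839492 = -516839496)
J(B(k)) - g = 218 - 1*(-516839496) = 218 + 516839496 = 516839714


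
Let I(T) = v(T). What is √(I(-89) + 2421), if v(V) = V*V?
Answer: √10342 ≈ 101.70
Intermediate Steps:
v(V) = V²
I(T) = T²
√(I(-89) + 2421) = √((-89)² + 2421) = √(7921 + 2421) = √10342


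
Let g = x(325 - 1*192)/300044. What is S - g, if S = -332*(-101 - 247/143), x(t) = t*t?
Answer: 112564312461/3300484 ≈ 34105.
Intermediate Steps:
x(t) = t**2
g = 17689/300044 (g = (325 - 1*192)**2/300044 = (325 - 192)**2*(1/300044) = 133**2*(1/300044) = 17689*(1/300044) = 17689/300044 ≈ 0.058955)
S = 375160/11 (S = -332*(-101 - 247*1/143) = -332*(-101 - 19/11) = -332*(-1130/11) = 375160/11 ≈ 34105.)
S - g = 375160/11 - 1*17689/300044 = 375160/11 - 17689/300044 = 112564312461/3300484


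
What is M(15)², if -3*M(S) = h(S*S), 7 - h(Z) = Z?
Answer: 47524/9 ≈ 5280.4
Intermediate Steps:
h(Z) = 7 - Z
M(S) = -7/3 + S²/3 (M(S) = -(7 - S*S)/3 = -(7 - S²)/3 = -7/3 + S²/3)
M(15)² = (-7/3 + (⅓)*15²)² = (-7/3 + (⅓)*225)² = (-7/3 + 75)² = (218/3)² = 47524/9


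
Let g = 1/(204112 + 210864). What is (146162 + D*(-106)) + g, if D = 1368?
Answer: 478882305/414976 ≈ 1154.0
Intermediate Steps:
g = 1/414976 ≈ 2.4098e-6
(146162 + D*(-106)) + g = (146162 + 1368*(-106)) + 1/414976 = (146162 - 145008) + 1/414976 = 1154 + 1/414976 = 478882305/414976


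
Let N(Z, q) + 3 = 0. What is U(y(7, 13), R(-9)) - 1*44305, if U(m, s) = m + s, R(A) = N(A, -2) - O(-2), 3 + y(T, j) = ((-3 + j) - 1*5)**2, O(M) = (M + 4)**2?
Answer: -44290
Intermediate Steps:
N(Z, q) = -3 (N(Z, q) = -3 + 0 = -3)
O(M) = (4 + M)**2
y(T, j) = -3 + (-8 + j)**2 (y(T, j) = -3 + ((-3 + j) - 1*5)**2 = -3 + ((-3 + j) - 5)**2 = -3 + (-8 + j)**2)
R(A) = -7 (R(A) = -3 - (4 - 2)**2 = -3 - 1*2**2 = -3 - 1*4 = -3 - 4 = -7)
U(y(7, 13), R(-9)) - 1*44305 = ((-3 + (-8 + 13)**2) - 7) - 1*44305 = ((-3 + 5**2) - 7) - 44305 = ((-3 + 25) - 7) - 44305 = (22 - 7) - 44305 = 15 - 44305 = -44290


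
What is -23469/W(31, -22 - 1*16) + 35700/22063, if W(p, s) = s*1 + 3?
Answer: 519046047/772205 ≈ 672.16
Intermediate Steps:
W(p, s) = 3 + s (W(p, s) = s + 3 = 3 + s)
-23469/W(31, -22 - 1*16) + 35700/22063 = -23469/(3 + (-22 - 1*16)) + 35700/22063 = -23469/(3 + (-22 - 16)) + 35700*(1/22063) = -23469/(3 - 38) + 35700/22063 = -23469/(-35) + 35700/22063 = -23469*(-1/35) + 35700/22063 = 23469/35 + 35700/22063 = 519046047/772205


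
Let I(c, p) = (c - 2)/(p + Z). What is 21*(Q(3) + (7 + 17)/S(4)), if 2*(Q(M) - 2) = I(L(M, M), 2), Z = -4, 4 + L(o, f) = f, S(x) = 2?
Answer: 1239/4 ≈ 309.75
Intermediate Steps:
L(o, f) = -4 + f
I(c, p) = (-2 + c)/(-4 + p) (I(c, p) = (c - 2)/(p - 4) = (-2 + c)/(-4 + p))
Q(M) = 7/2 - M/4 (Q(M) = 2 + ((-2 + (-4 + M))/(-4 + 2))/2 = 2 + ((-6 + M)/(-2))/2 = 2 + (-(-6 + M)/2)/2 = 2 + (3 - M/2)/2 = 2 + (3/2 - M/4) = 7/2 - M/4)
21*(Q(3) + (7 + 17)/S(4)) = 21*((7/2 - ¼*3) + (7 + 17)/2) = 21*((7/2 - ¾) + 24*(½)) = 21*(11/4 + 12) = 21*(59/4) = 1239/4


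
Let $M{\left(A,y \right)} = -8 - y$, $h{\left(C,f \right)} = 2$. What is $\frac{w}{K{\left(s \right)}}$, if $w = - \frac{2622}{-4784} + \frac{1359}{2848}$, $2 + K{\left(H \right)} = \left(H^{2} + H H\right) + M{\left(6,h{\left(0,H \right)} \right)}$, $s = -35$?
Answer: $\frac{37959}{90264512} \approx 0.00042053$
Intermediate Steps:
$K{\left(H \right)} = -12 + 2 H^{2}$ ($K{\left(H \right)} = -2 - \left(10 - H^{2} - H H\right) = -2 + \left(\left(H^{2} + H^{2}\right) - 10\right) = -2 + \left(2 H^{2} - 10\right) = -2 + \left(-10 + 2 H^{2}\right) = -12 + 2 H^{2}$)
$w = \frac{37959}{37024}$ ($w = \left(-2622\right) \left(- \frac{1}{4784}\right) + 1359 \cdot \frac{1}{2848} = \frac{57}{104} + \frac{1359}{2848} = \frac{37959}{37024} \approx 1.0253$)
$\frac{w}{K{\left(s \right)}} = \frac{37959}{37024 \left(-12 + 2 \left(-35\right)^{2}\right)} = \frac{37959}{37024 \left(-12 + 2 \cdot 1225\right)} = \frac{37959}{37024 \left(-12 + 2450\right)} = \frac{37959}{37024 \cdot 2438} = \frac{37959}{37024} \cdot \frac{1}{2438} = \frac{37959}{90264512}$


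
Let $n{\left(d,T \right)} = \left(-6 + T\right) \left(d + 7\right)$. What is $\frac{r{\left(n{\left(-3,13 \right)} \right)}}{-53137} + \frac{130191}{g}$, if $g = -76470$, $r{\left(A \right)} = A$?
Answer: $- \frac{329528587}{193494590} \approx -1.703$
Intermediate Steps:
$n{\left(d,T \right)} = \left(-6 + T\right) \left(7 + d\right)$
$\frac{r{\left(n{\left(-3,13 \right)} \right)}}{-53137} + \frac{130191}{g} = \frac{-42 - -18 + 7 \cdot 13 + 13 \left(-3\right)}{-53137} + \frac{130191}{-76470} = \left(-42 + 18 + 91 - 39\right) \left(- \frac{1}{53137}\right) + 130191 \left(- \frac{1}{76470}\right) = 28 \left(- \frac{1}{53137}\right) - \frac{43397}{25490} = - \frac{4}{7591} - \frac{43397}{25490} = - \frac{329528587}{193494590}$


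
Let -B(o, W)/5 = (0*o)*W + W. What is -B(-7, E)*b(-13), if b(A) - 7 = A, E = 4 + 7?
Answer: -330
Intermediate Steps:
E = 11
B(o, W) = -5*W (B(o, W) = -5*((0*o)*W + W) = -5*(0*W + W) = -5*(0 + W) = -5*W)
b(A) = 7 + A
-B(-7, E)*b(-13) = -(-5*11)*(7 - 13) = -(-55)*(-6) = -1*330 = -330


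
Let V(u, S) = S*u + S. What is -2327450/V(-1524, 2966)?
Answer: 1163725/2258609 ≈ 0.51524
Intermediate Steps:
V(u, S) = S + S*u
-2327450/V(-1524, 2966) = -2327450*1/(2966*(1 - 1524)) = -2327450/(2966*(-1523)) = -2327450/(-4517218) = -2327450*(-1/4517218) = 1163725/2258609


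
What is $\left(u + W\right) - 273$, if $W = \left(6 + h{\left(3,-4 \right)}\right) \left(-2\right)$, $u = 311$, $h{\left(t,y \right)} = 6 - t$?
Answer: $20$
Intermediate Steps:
$W = -18$ ($W = \left(6 + \left(6 - 3\right)\right) \left(-2\right) = \left(6 + 3\right) \left(-2\right) = 9 \left(-2\right) = -18$)
$\left(u + W\right) - 273 = \left(311 - 18\right) - 273 = 293 - 273 = 20$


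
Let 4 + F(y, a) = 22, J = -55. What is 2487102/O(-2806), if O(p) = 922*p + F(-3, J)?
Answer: -1243551/1293557 ≈ -0.96134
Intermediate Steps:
F(y, a) = 18 (F(y, a) = -4 + 22 = 18)
O(p) = 18 + 922*p (O(p) = 922*p + 18 = 18 + 922*p)
2487102/O(-2806) = 2487102/(18 + 922*(-2806)) = 2487102/(18 - 2587132) = 2487102/(-2587114) = 2487102*(-1/2587114) = -1243551/1293557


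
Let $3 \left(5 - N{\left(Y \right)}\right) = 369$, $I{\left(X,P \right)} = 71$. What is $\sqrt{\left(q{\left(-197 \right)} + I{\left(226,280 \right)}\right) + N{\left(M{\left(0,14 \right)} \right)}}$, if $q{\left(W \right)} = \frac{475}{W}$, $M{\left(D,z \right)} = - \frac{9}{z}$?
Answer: $\frac{i \sqrt{1917598}}{197} \approx 7.0293 i$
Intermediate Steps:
$N{\left(Y \right)} = -118$ ($N{\left(Y \right)} = 5 - 123 = -118$)
$\sqrt{\left(q{\left(-197 \right)} + I{\left(226,280 \right)}\right) + N{\left(M{\left(0,14 \right)} \right)}} = \sqrt{\left(\frac{475}{-197} + 71\right) - 118} = \sqrt{\left(475 \left(- \frac{1}{197}\right) + 71\right) - 118} = \sqrt{\left(- \frac{475}{197} + 71\right) - 118} = \sqrt{\frac{13512}{197} - 118} = \sqrt{- \frac{9734}{197}} = \frac{i \sqrt{1917598}}{197}$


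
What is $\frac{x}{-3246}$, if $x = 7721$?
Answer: $- \frac{7721}{3246} \approx -2.3786$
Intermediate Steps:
$\frac{x}{-3246} = \frac{7721}{-3246} = 7721 \left(- \frac{1}{3246}\right) = - \frac{7721}{3246}$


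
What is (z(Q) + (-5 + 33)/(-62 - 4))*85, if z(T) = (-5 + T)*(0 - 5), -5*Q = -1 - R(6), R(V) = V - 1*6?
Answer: 66130/33 ≈ 2003.9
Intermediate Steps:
R(V) = -6 + V (R(V) = V - 6 = -6 + V)
Q = ⅕ (Q = -(-1 - (-6 + 6))/5 = -(-1 - 1*0)/5 = -(-1 + 0)/5 = -⅕*(-1) = ⅕ ≈ 0.20000)
z(T) = 25 - 5*T (z(T) = (-5 + T)*(-5) = 25 - 5*T)
(z(Q) + (-5 + 33)/(-62 - 4))*85 = ((25 - 5*⅕) + (-5 + 33)/(-62 - 4))*85 = ((25 - 1) + 28/(-66))*85 = (24 + 28*(-1/66))*85 = (24 - 14/33)*85 = (778/33)*85 = 66130/33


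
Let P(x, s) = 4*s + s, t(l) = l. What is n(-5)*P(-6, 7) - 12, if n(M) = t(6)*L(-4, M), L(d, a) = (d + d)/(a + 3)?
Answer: 828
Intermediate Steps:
P(x, s) = 5*s
L(d, a) = 2*d/(3 + a) (L(d, a) = (2*d)/(3 + a) = 2*d/(3 + a))
n(M) = -48/(3 + M) (n(M) = 6*(2*(-4)/(3 + M)) = 6*(-8/(3 + M)) = -48/(3 + M))
n(-5)*P(-6, 7) - 12 = (-48/(3 - 5))*(5*7) - 12 = -48/(-2)*35 - 12 = -48*(-½)*35 - 12 = 24*35 - 12 = 840 - 12 = 828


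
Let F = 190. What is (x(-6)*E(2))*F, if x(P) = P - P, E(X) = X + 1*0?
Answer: 0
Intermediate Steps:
E(X) = X (E(X) = X + 0 = X)
x(P) = 0
(x(-6)*E(2))*F = (0*2)*190 = 0*190 = 0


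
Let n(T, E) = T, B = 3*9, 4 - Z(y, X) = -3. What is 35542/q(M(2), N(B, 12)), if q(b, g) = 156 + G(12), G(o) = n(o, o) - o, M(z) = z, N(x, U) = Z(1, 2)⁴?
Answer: 1367/6 ≈ 227.83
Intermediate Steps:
Z(y, X) = 7 (Z(y, X) = 4 - 1*(-3) = 4 + 3 = 7)
B = 27
N(x, U) = 2401 (N(x, U) = 7⁴ = 2401)
G(o) = 0 (G(o) = o - o = 0)
q(b, g) = 156 (q(b, g) = 156 + 0 = 156)
35542/q(M(2), N(B, 12)) = 35542/156 = 35542*(1/156) = 1367/6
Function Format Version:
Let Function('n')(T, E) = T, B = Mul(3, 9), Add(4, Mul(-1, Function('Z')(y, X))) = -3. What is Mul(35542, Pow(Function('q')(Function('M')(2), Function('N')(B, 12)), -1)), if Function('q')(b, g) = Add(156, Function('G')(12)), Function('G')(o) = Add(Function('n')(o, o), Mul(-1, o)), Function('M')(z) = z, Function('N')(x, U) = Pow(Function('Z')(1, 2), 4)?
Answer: Rational(1367, 6) ≈ 227.83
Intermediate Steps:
Function('Z')(y, X) = 7 (Function('Z')(y, X) = Add(4, Mul(-1, -3)) = Add(4, 3) = 7)
B = 27
Function('N')(x, U) = 2401 (Function('N')(x, U) = Pow(7, 4) = 2401)
Function('G')(o) = 0 (Function('G')(o) = Add(o, Mul(-1, o)) = 0)
Function('q')(b, g) = 156 (Function('q')(b, g) = Add(156, 0) = 156)
Mul(35542, Pow(Function('q')(Function('M')(2), Function('N')(B, 12)), -1)) = Mul(35542, Pow(156, -1)) = Mul(35542, Rational(1, 156)) = Rational(1367, 6)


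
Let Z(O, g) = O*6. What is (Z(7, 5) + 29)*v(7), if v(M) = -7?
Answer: -497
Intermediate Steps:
Z(O, g) = 6*O
(Z(7, 5) + 29)*v(7) = (6*7 + 29)*(-7) = (42 + 29)*(-7) = 71*(-7) = -497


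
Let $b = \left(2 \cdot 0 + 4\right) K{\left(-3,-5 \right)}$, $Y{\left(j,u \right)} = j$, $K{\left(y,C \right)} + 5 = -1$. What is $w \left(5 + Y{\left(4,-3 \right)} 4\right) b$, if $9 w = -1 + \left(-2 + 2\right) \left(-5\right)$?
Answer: $56$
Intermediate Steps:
$K{\left(y,C \right)} = -6$ ($K{\left(y,C \right)} = -5 - 1 = -6$)
$w = - \frac{1}{9}$ ($w = \frac{-1 + \left(-2 + 2\right) \left(-5\right)}{9} = \frac{-1 + 0 \left(-5\right)}{9} = \frac{-1 + 0}{9} = \frac{1}{9} \left(-1\right) = - \frac{1}{9} \approx -0.11111$)
$b = -24$ ($b = \left(2 \cdot 0 + 4\right) \left(-6\right) = \left(0 + 4\right) \left(-6\right) = 4 \left(-6\right) = -24$)
$w \left(5 + Y{\left(4,-3 \right)} 4\right) b = - \frac{5 + 4 \cdot 4}{9} \left(-24\right) = - \frac{5 + 16}{9} \left(-24\right) = \left(- \frac{1}{9}\right) 21 \left(-24\right) = \left(- \frac{7}{3}\right) \left(-24\right) = 56$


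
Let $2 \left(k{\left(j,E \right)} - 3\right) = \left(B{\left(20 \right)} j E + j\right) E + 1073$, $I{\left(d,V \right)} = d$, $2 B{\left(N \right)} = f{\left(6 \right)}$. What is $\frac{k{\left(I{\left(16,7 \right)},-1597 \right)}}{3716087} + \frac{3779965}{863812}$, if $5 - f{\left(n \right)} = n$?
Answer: $\frac{5223813164985}{3210000543644} \approx 1.6274$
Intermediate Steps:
$f{\left(n \right)} = 5 - n$
$B{\left(N \right)} = - \frac{1}{2}$ ($B{\left(N \right)} = \frac{5 - 6}{2} = \frac{1}{2} \left(-1\right) = - \frac{1}{2}$)
$k{\left(j,E \right)} = \frac{1079}{2} + \frac{E \left(j - \frac{E j}{2}\right)}{2}$ ($k{\left(j,E \right)} = 3 + \frac{\left(- \frac{j}{2} E + j\right) E + 1073}{2} = 3 + \frac{\left(- \frac{E j}{2} + j\right) E + 1073}{2} = 3 + \frac{\left(j - \frac{E j}{2}\right) E + 1073}{2} = 3 + \frac{E \left(j - \frac{E j}{2}\right) + 1073}{2} = 3 + \frac{1073 + E \left(j - \frac{E j}{2}\right)}{2} = 3 + \left(\frac{1073}{2} + \frac{E \left(j - \frac{E j}{2}\right)}{2}\right) = \frac{1079}{2} + \frac{E \left(j - \frac{E j}{2}\right)}{2}$)
$\frac{k{\left(I{\left(16,7 \right)},-1597 \right)}}{3716087} + \frac{3779965}{863812} = \frac{\frac{1079}{2} + \frac{1}{2} \left(-1597\right) 16 - 4 \left(-1597\right)^{2}}{3716087} + \frac{3779965}{863812} = \left(\frac{1079}{2} - 12776 - 4 \cdot 2550409\right) \frac{1}{3716087} + 3779965 \cdot \frac{1}{863812} = \left(\frac{1079}{2} - 12776 - 10201636\right) \frac{1}{3716087} + \frac{3779965}{863812} = \left(- \frac{20427745}{2}\right) \frac{1}{3716087} + \frac{3779965}{863812} = - \frac{20427745}{7432174} + \frac{3779965}{863812} = \frac{5223813164985}{3210000543644}$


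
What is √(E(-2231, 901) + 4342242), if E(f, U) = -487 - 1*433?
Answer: √4341322 ≈ 2083.6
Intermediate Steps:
E(f, U) = -920 (E(f, U) = -487 - 433 = -920)
√(E(-2231, 901) + 4342242) = √(-920 + 4342242) = √4341322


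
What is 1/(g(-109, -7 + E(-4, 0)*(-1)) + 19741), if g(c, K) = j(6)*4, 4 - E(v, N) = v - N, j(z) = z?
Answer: 1/19765 ≈ 5.0595e-5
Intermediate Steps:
E(v, N) = 4 + N - v (E(v, N) = 4 - (v - N) = 4 + (N - v) = 4 + N - v)
g(c, K) = 24 (g(c, K) = 6*4 = 24)
1/(g(-109, -7 + E(-4, 0)*(-1)) + 19741) = 1/(24 + 19741) = 1/19765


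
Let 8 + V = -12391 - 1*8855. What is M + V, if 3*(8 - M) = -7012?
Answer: -56726/3 ≈ -18909.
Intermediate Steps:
M = 7036/3 (M = 8 - 1/3*(-7012) = 8 + 7012/3 = 7036/3 ≈ 2345.3)
V = -21254 (V = -8 + (-12391 - 1*8855) = -8 + (-12391 - 8855) = -8 - 21246 = -21254)
M + V = 7036/3 - 21254 = -56726/3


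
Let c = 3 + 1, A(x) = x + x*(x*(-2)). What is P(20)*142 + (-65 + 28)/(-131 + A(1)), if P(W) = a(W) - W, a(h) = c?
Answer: -299867/132 ≈ -2271.7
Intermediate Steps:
A(x) = x - 2*x² (A(x) = x + x*(-2*x) = x - 2*x²)
c = 4
a(h) = 4
P(W) = 4 - W
P(20)*142 + (-65 + 28)/(-131 + A(1)) = (4 - 1*20)*142 + (-65 + 28)/(-131 + 1*(1 - 2*1)) = (4 - 20)*142 - 37/(-131 + 1*(1 - 2)) = -16*142 - 37/(-131 + 1*(-1)) = -2272 - 37/(-131 - 1) = -2272 - 37/(-132) = -2272 - 37*(-1/132) = -2272 + 37/132 = -299867/132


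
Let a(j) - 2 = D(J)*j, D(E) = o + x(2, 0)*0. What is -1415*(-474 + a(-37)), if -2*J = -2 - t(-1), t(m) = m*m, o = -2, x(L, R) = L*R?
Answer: 563170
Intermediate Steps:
t(m) = m²
J = 3/2 (J = -(-2 - 1*(-1)²)/2 = -(-2 - 1*1)/2 = -(-2 - 1)/2 = -½*(-3) = 3/2 ≈ 1.5000)
D(E) = -2 (D(E) = -2 + (2*0)*0 = -2 + 0*0 = -2 + 0 = -2)
a(j) = 2 - 2*j
-1415*(-474 + a(-37)) = -1415*(-474 + (2 - 2*(-37))) = -1415*(-474 + (2 + 74)) = -1415*(-474 + 76) = -1415*(-398) = 563170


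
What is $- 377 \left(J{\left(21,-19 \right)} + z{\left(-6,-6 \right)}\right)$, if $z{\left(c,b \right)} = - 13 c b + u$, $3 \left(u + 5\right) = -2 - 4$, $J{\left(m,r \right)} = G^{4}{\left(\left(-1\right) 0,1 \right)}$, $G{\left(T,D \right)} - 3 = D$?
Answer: $82563$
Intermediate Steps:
$G{\left(T,D \right)} = 3 + D$
$J{\left(m,r \right)} = 256$ ($J{\left(m,r \right)} = \left(3 + 1\right)^{4} = 4^{4} = 256$)
$u = -7$ ($u = -5 + \frac{-2 - 4}{3} = -5 + \frac{1}{3} \left(-6\right) = -5 - 2 = -7$)
$z{\left(c,b \right)} = -7 - 13 b c$ ($z{\left(c,b \right)} = - 13 c b - 7 = - 13 b c - 7 = -7 - 13 b c$)
$- 377 \left(J{\left(21,-19 \right)} + z{\left(-6,-6 \right)}\right) = - 377 \left(256 - \left(7 - -468\right)\right) = - 377 \left(256 - 475\right) = \left(-377\right) \left(-219\right) = 82563$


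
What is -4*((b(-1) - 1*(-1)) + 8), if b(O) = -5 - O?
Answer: -20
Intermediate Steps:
-4*((b(-1) - 1*(-1)) + 8) = -4*(((-5 - 1*(-1)) - 1*(-1)) + 8) = -4*(((-5 + 1) + 1) + 8) = -4*((-4 + 1) + 8) = -4*(-3 + 8) = -4*5 = -20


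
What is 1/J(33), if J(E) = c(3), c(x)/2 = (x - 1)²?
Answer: ⅛ ≈ 0.12500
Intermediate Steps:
c(x) = 2*(-1 + x)² (c(x) = 2*(x - 1)² = 2*(-1 + x)²)
J(E) = 8 (J(E) = 2*(-1 + 3)² = 2*2² = 2*4 = 8)
1/J(33) = 1/8 = ⅛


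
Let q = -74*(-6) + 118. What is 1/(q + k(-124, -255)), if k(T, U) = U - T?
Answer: 1/431 ≈ 0.0023202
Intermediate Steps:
q = 562 (q = 444 + 118 = 562)
1/(q + k(-124, -255)) = 1/(562 + (-255 - 1*(-124))) = 1/(562 + (-255 + 124)) = 1/(562 - 131) = 1/431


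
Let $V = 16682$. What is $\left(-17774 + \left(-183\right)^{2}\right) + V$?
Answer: $32397$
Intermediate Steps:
$\left(-17774 + \left(-183\right)^{2}\right) + V = \left(-17774 + \left(-183\right)^{2}\right) + 16682 = \left(-17774 + 33489\right) + 16682 = 15715 + 16682 = 32397$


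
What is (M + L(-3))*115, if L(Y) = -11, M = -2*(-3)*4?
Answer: 1495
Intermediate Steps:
M = 24 (M = 6*4 = 24)
(M + L(-3))*115 = (24 - 11)*115 = 13*115 = 1495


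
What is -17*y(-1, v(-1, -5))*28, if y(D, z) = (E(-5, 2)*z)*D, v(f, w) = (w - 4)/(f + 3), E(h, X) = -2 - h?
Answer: -6426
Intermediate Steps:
v(f, w) = (-4 + w)/(3 + f)
y(D, z) = 3*D*z (y(D, z) = ((-2 - 1*(-5))*z)*D = ((-2 + 5)*z)*D = (3*z)*D = 3*D*z)
-17*y(-1, v(-1, -5))*28 = -51*(-1)*(-4 - 5)/(3 - 1)*28 = -51*(-1)*-9/2*28 = -51*(-1)*(½)*(-9)*28 = -51*(-1)*(-9)/2*28 = -17*27/2*28 = -459/2*28 = -6426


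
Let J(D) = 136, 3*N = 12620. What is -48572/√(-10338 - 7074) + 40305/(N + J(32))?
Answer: 120915/13028 + 24286*I*√4353/4353 ≈ 9.2812 + 368.1*I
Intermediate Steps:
N = 12620/3 (N = (⅓)*12620 = 12620/3 ≈ 4206.7)
-48572/√(-10338 - 7074) + 40305/(N + J(32)) = -48572/√(-10338 - 7074) + 40305/(12620/3 + 136) = -48572*(-I*√4353/8706) + 40305/(13028/3) = -48572*(-I*√4353/8706) + 40305*(3/13028) = -(-24286)*I*√4353/4353 + 120915/13028 = 24286*I*√4353/4353 + 120915/13028 = 120915/13028 + 24286*I*√4353/4353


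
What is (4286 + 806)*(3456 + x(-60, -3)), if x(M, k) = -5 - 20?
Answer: 17470652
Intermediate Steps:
x(M, k) = -25
(4286 + 806)*(3456 + x(-60, -3)) = (4286 + 806)*(3456 - 25) = 5092*3431 = 17470652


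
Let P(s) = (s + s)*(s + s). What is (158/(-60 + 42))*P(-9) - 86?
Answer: -2930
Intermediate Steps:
P(s) = 4*s**2 (P(s) = (2*s)*(2*s) = 4*s**2)
(158/(-60 + 42))*P(-9) - 86 = (158/(-60 + 42))*(4*(-9)**2) - 86 = (158/(-18))*(4*81) - 86 = (158*(-1/18))*324 - 86 = -79/9*324 - 86 = -2844 - 86 = -2930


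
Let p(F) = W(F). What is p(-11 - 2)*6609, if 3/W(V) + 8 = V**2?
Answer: 19827/161 ≈ 123.15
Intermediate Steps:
W(V) = 3/(-8 + V**2)
p(F) = 3/(-8 + F**2)
p(-11 - 2)*6609 = (3/(-8 + (-11 - 2)**2))*6609 = (3/(-8 + (-13)**2))*6609 = (3/(-8 + 169))*6609 = (3/161)*6609 = 19827/161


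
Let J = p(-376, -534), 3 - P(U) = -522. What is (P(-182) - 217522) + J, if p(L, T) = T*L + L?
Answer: -16589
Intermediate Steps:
P(U) = 525 (P(U) = 3 - 1*(-522) = 3 + 522 = 525)
p(L, T) = L + L*T (p(L, T) = L*T + L = L + L*T)
J = 200408 (J = -376*(1 - 534) = -376*(-533) = 200408)
(P(-182) - 217522) + J = (525 - 217522) + 200408 = -216997 + 200408 = -16589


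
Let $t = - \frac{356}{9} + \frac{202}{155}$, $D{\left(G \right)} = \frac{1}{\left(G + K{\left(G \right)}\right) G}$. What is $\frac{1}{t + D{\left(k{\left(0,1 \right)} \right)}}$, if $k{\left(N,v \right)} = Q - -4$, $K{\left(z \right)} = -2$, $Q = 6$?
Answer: $- \frac{22320}{853513} \approx -0.026151$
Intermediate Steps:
$k{\left(N,v \right)} = 10$ ($k{\left(N,v \right)} = 6 - -4 = 6 + 4 = 10$)
$D{\left(G \right)} = \frac{1}{G \left(-2 + G\right)}$ ($D{\left(G \right)} = \frac{1}{\left(G - 2\right) G} = \frac{1}{\left(-2 + G\right) G} = \frac{1}{G \left(-2 + G\right)}$)
$t = - \frac{53362}{1395}$ ($t = \left(-356\right) \frac{1}{9} + 202 \cdot \frac{1}{155} = - \frac{356}{9} + \frac{202}{155} = - \frac{53362}{1395} \approx -38.252$)
$\frac{1}{t + D{\left(k{\left(0,1 \right)} \right)}} = \frac{1}{- \frac{53362}{1395} + \frac{1}{10 \left(-2 + 10\right)}} = \frac{1}{- \frac{53362}{1395} + \frac{1}{10 \cdot 8}} = \frac{1}{- \frac{53362}{1395} + \frac{1}{10} \cdot \frac{1}{8}} = \frac{1}{- \frac{53362}{1395} + \frac{1}{80}} = \frac{1}{- \frac{853513}{22320}} = - \frac{22320}{853513}$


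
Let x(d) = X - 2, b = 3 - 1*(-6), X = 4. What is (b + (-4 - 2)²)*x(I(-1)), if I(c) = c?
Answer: 90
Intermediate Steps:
b = 9 (b = 3 + 6 = 9)
x(d) = 2 (x(d) = 4 - 2 = 2)
(b + (-4 - 2)²)*x(I(-1)) = (9 + (-4 - 2)²)*2 = (9 + (-6)²)*2 = (9 + 36)*2 = 45*2 = 90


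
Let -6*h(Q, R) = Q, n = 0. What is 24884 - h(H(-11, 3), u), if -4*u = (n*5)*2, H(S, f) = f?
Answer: 49769/2 ≈ 24885.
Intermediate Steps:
u = 0 (u = -0*5*2/4 = -0*2 = -¼*0 = 0)
h(Q, R) = -Q/6
24884 - h(H(-11, 3), u) = 24884 - (-1)*3/6 = 24884 - 1*(-½) = 24884 + ½ = 49769/2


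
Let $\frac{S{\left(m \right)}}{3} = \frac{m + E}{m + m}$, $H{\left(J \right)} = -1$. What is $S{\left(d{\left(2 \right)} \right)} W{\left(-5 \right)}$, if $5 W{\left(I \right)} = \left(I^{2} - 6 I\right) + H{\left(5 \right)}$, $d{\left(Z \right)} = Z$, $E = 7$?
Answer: $\frac{729}{10} \approx 72.9$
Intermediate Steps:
$S{\left(m \right)} = \frac{3 \left(7 + m\right)}{2 m}$ ($S{\left(m \right)} = 3 \frac{m + 7}{m + m} = 3 \frac{7 + m}{2 m} = \frac{3 \left(7 + m\right)}{2 m}$)
$W{\left(I \right)} = - \frac{1}{5} - \frac{6 I}{5} + \frac{I^{2}}{5}$ ($W{\left(I \right)} = \frac{\left(I^{2} - 6 I\right) - 1}{5} = \frac{-1 + I^{2} - 6 I}{5} = - \frac{1}{5} - \frac{6 I}{5} + \frac{I^{2}}{5}$)
$S{\left(d{\left(2 \right)} \right)} W{\left(-5 \right)} = \frac{3 \left(7 + 2\right)}{2 \cdot 2} \left(- \frac{1}{5} - -6 + \frac{\left(-5\right)^{2}}{5}\right) = \frac{3}{2} \cdot \frac{1}{2} \cdot 9 \left(- \frac{1}{5} + 6 + \frac{1}{5} \cdot 25\right) = \frac{27 \left(- \frac{1}{5} + 6 + 5\right)}{4} = \frac{27}{4} \cdot \frac{54}{5} = \frac{729}{10}$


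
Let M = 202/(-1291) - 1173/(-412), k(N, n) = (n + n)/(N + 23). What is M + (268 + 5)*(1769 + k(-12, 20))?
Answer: 2831397597793/5850812 ≈ 4.8393e+5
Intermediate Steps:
k(N, n) = 2*n/(23 + N) (k(N, n) = (2*n)/(23 + N) = 2*n/(23 + N))
M = 1431119/531892 (M = 202*(-1/1291) - 1173*(-1/412) = -202/1291 + 1173/412 = 1431119/531892 ≈ 2.6906)
M + (268 + 5)*(1769 + k(-12, 20)) = 1431119/531892 + (268 + 5)*(1769 + 2*20/(23 - 12)) = 1431119/531892 + 273*(1769 + 2*20/11) = 1431119/531892 + 273*(1769 + 2*20*(1/11)) = 1431119/531892 + 273*(1769 + 40/11) = 1431119/531892 + 273*(19499/11) = 1431119/531892 + 5323227/11 = 2831397597793/5850812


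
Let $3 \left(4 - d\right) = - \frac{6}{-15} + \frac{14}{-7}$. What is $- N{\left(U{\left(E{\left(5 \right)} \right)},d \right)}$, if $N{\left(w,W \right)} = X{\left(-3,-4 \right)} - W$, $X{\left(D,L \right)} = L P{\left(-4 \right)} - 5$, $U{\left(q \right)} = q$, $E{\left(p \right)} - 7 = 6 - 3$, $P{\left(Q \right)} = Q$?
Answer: $- \frac{97}{15} \approx -6.4667$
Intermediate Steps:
$E{\left(p \right)} = 10$ ($E{\left(p \right)} = 7 + \left(6 - 3\right) = 7 + 3 = 10$)
$d = \frac{68}{15}$ ($d = 4 - \frac{- \frac{6}{-15} + \frac{14}{-7}}{3} = 4 - \frac{\left(-6\right) \left(- \frac{1}{15}\right) + 14 \left(- \frac{1}{7}\right)}{3} = 4 - \frac{\frac{2}{5} - 2}{3} = 4 - - \frac{8}{15} = 4 + \frac{8}{15} = \frac{68}{15} \approx 4.5333$)
$X{\left(D,L \right)} = -5 - 4 L$ ($X{\left(D,L \right)} = L \left(-4\right) - 5 = - 4 L - 5 = -5 - 4 L$)
$N{\left(w,W \right)} = 11 - W$ ($N{\left(w,W \right)} = \left(-5 - -16\right) - W = \left(-5 + 16\right) - W = 11 - W$)
$- N{\left(U{\left(E{\left(5 \right)} \right)},d \right)} = - (11 - \frac{68}{15}) = \left(-1\right) \frac{97}{15} = - \frac{97}{15}$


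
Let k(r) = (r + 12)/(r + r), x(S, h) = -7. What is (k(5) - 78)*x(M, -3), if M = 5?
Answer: 5341/10 ≈ 534.10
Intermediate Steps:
k(r) = (12 + r)/(2*r) (k(r) = (12 + r)/((2*r)) = (12 + r)*(1/(2*r)) = (12 + r)/(2*r))
(k(5) - 78)*x(M, -3) = ((1/2)*(12 + 5)/5 - 78)*(-7) = ((1/2)*(1/5)*17 - 78)*(-7) = (17/10 - 78)*(-7) = -763/10*(-7) = 5341/10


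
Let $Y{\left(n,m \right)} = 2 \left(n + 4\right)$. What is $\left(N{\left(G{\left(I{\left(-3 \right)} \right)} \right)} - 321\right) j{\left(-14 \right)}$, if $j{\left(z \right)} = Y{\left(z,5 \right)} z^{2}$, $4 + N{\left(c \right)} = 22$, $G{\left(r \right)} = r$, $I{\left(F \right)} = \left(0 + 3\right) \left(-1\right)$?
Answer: $1187760$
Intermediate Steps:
$Y{\left(n,m \right)} = 8 + 2 n$ ($Y{\left(n,m \right)} = 2 \left(4 + n\right) = 8 + 2 n$)
$I{\left(F \right)} = -3$ ($I{\left(F \right)} = 3 \left(-1\right) = -3$)
$N{\left(c \right)} = 18$ ($N{\left(c \right)} = -4 + 22 = 18$)
$j{\left(z \right)} = z^{2} \left(8 + 2 z\right)$ ($j{\left(z \right)} = \left(8 + 2 z\right) z^{2} = z^{2} \left(8 + 2 z\right)$)
$\left(N{\left(G{\left(I{\left(-3 \right)} \right)} \right)} - 321\right) j{\left(-14 \right)} = \left(18 - 321\right) 2 \left(-14\right)^{2} \left(4 - 14\right) = - 303 \cdot 2 \cdot 196 \left(-10\right) = \left(-303\right) \left(-3920\right) = 1187760$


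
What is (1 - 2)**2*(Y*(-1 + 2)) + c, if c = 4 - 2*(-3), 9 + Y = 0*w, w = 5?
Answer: 1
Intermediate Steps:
Y = -9 (Y = -9 + 0*5 = -9 + 0 = -9)
c = 10 (c = 4 + 6 = 10)
(1 - 2)**2*(Y*(-1 + 2)) + c = (1 - 2)**2*(-9*(-1 + 2)) + 10 = (-1)**2*(-9*1) + 10 = 1*(-9) + 10 = -9 + 10 = 1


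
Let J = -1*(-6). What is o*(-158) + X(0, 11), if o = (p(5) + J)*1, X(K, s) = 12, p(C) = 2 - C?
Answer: -462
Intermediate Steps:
J = 6
o = 3 (o = ((2 - 1*5) + 6)*1 = ((2 - 5) + 6)*1 = (-3 + 6)*1 = 3*1 = 3)
o*(-158) + X(0, 11) = 3*(-158) + 12 = -474 + 12 = -462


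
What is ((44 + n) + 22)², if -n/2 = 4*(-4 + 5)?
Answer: 3364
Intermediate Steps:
n = -8 (n = -8*(-4 + 5) = -8 ≈ -8.0000)
((44 + n) + 22)² = ((44 - 8) + 22)² = (36 + 22)² = 58² = 3364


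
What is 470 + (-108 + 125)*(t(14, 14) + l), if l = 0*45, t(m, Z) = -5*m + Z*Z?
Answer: 2612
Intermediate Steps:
t(m, Z) = Z² - 5*m (t(m, Z) = -5*m + Z² = Z² - 5*m)
l = 0
470 + (-108 + 125)*(t(14, 14) + l) = 470 + (-108 + 125)*((14² - 5*14) + 0) = 470 + 17*((196 - 70) + 0) = 470 + 17*(126 + 0) = 470 + 17*126 = 470 + 2142 = 2612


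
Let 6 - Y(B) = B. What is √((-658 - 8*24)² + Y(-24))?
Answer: √722530 ≈ 850.02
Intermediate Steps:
Y(B) = 6 - B
√((-658 - 8*24)² + Y(-24)) = √((-658 - 8*24)² + (6 - 1*(-24))) = √((-658 - 192)² + (6 + 24)) = √((-850)² + 30) = √(722500 + 30) = √722530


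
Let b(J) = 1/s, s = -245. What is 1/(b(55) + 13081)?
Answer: 245/3204844 ≈ 7.6447e-5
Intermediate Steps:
b(J) = -1/245 (b(J) = 1/(-245) = -1/245)
1/(b(55) + 13081) = 1/(-1/245 + 13081) = 1/(3204844/245) = 245/3204844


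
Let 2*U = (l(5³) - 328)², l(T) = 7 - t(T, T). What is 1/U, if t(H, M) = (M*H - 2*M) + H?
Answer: 2/250304041 ≈ 7.9903e-9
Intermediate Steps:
t(H, M) = H - 2*M + H*M (t(H, M) = (H*M - 2*M) + H = (-2*M + H*M) + H = H - 2*M + H*M)
l(T) = 7 + T - T² (l(T) = 7 - (T - 2*T + T*T) = 7 - (T - 2*T + T²) = 7 - (T² - T) = 7 + (T - T²) = 7 + T - T²)
U = 250304041/2 (U = ((7 + 5³ - (5³)²) - 328)²/2 = ((7 + 125 - 1*125²) - 328)²/2 = ((7 + 125 - 1*15625) - 328)²/2 = ((7 + 125 - 15625) - 328)²/2 = (-15493 - 328)²/2 = (½)*(-15821)² = (½)*250304041 = 250304041/2 ≈ 1.2515e+8)
1/U = 1/(250304041/2) = 2/250304041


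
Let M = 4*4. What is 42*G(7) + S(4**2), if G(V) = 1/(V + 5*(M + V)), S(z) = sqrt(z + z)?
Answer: 21/61 + 4*sqrt(2) ≈ 6.0011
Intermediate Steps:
M = 16
S(z) = sqrt(2)*sqrt(z) (S(z) = sqrt(2*z) = sqrt(2)*sqrt(z))
G(V) = 1/(80 + 6*V) (G(V) = 1/(V + 5*(16 + V)) = 1/(V + (80 + 5*V)) = 1/(80 + 6*V))
42*G(7) + S(4**2) = 42*(1/(2*(40 + 3*7))) + sqrt(2)*sqrt(4**2) = 42*(1/(2*(40 + 21))) + sqrt(2)*sqrt(16) = 42*((1/2)/61) + sqrt(2)*4 = 42*((1/2)*(1/61)) + 4*sqrt(2) = 42*(1/122) + 4*sqrt(2) = 21/61 + 4*sqrt(2)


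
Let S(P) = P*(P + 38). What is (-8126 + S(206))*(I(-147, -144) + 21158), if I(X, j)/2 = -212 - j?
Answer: 885825036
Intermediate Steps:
I(X, j) = -424 - 2*j (I(X, j) = 2*(-212 - j) = -424 - 2*j)
S(P) = P*(38 + P)
(-8126 + S(206))*(I(-147, -144) + 21158) = (-8126 + 206*(38 + 206))*((-424 - 2*(-144)) + 21158) = (-8126 + 206*244)*((-424 + 288) + 21158) = (-8126 + 50264)*(-136 + 21158) = 42138*21022 = 885825036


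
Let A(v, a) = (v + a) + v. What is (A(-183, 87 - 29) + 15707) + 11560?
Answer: 26959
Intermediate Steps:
A(v, a) = a + 2*v (A(v, a) = (a + v) + v = a + 2*v)
(A(-183, 87 - 29) + 15707) + 11560 = (((87 - 29) + 2*(-183)) + 15707) + 11560 = ((58 - 366) + 15707) + 11560 = (-308 + 15707) + 11560 = 15399 + 11560 = 26959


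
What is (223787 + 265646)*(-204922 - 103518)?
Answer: -150960714520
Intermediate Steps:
(223787 + 265646)*(-204922 - 103518) = 489433*(-308440) = -150960714520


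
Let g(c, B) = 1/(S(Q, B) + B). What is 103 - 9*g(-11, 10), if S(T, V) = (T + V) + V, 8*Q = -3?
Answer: 8113/79 ≈ 102.70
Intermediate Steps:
Q = -3/8 (Q = (⅛)*(-3) = -3/8 ≈ -0.37500)
S(T, V) = T + 2*V
g(c, B) = 1/(-3/8 + 3*B) (g(c, B) = 1/((-3/8 + 2*B) + B) = 1/(-3/8 + 3*B))
103 - 9*g(-11, 10) = 103 - 24/(-1 + 8*10) = 103 - 24/(-1 + 80) = 103 - 24/79 = 8113/79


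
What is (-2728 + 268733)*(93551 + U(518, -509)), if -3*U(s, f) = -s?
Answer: 74792891855/3 ≈ 2.4931e+10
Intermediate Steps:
U(s, f) = s/3 (U(s, f) = -(-1)*s/3 = s/3)
(-2728 + 268733)*(93551 + U(518, -509)) = (-2728 + 268733)*(93551 + (1/3)*518) = 266005*(93551 + 518/3) = 266005*(281171/3) = 74792891855/3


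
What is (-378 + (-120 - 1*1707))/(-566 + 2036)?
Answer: -3/2 ≈ -1.5000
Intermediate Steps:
(-378 + (-120 - 1*1707))/(-566 + 2036) = (-378 + (-120 - 1707))/1470 = (-378 - 1827)*(1/1470) = -2205*1/1470 = -3/2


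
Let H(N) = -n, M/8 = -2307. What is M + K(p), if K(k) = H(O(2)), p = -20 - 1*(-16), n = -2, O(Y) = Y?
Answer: -18454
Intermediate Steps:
p = -4 (p = -20 + 16 = -4)
M = -18456 (M = 8*(-2307) = -18456)
H(N) = 2 (H(N) = -1*(-2) = 2)
K(k) = 2
M + K(p) = -18456 + 2 = -18454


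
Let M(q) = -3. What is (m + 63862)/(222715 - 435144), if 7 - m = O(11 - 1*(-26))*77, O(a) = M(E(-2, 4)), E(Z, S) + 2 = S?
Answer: -64100/212429 ≈ -0.30175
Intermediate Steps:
E(Z, S) = -2 + S
O(a) = -3
m = 238 (m = 7 - (-3)*77 = 7 - 1*(-231) = 7 + 231 = 238)
(m + 63862)/(222715 - 435144) = (238 + 63862)/(222715 - 435144) = 64100/(-212429) = 64100*(-1/212429) = -64100/212429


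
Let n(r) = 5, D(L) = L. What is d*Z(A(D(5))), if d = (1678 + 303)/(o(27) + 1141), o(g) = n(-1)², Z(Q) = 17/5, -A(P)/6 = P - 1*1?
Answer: 33677/5830 ≈ 5.7765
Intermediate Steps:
A(P) = 6 - 6*P (A(P) = -6*(P - 1*1) = -6*(P - 1) = -6*(-1 + P) = 6 - 6*P)
Z(Q) = 17/5 (Z(Q) = 17*(⅕) = 17/5)
o(g) = 25 (o(g) = 5² = 25)
d = 1981/1166 (d = (1678 + 303)/(25 + 1141) = 1981/1166 ≈ 1.6990)
d*Z(A(D(5))) = (1981/1166)*(17/5) = 33677/5830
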